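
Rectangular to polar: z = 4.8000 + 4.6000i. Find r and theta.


r = sqrt(23.04+21.16) = sqrt(44.2) = 6.6483
theta = atan2(4.6, 4.8) = 43.7811 degrees

r = 6.6483, theta = 43.7811 degrees


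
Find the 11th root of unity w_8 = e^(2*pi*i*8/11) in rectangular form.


Angle = 360*8/11 = 261.8182°
a = cos(261.8182°) = -0.1423
b = sin(261.8182°) = -0.9898

-0.1423 - 0.9898i


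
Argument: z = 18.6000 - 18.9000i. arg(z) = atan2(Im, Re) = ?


Re = 18.6, Im = -18.9
arg = atan2(-18.9, 18.6) = -45.4584 degrees

arg(z) = -45.4584 degrees


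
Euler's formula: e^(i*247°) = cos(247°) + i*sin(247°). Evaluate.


cos(247°) = -0.3907
sin(247°) = -0.9205

e^(i*247°) = -0.3907 - 0.9205i


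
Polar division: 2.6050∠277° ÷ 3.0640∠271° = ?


r = 2.6050 / 3.0640 = 0.8502
theta = 277° - 271° = 6° = 6° (mod 360)

0.8502 cis(6°)


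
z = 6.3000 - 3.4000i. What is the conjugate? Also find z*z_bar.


z_bar = 6.3000 + 3.4000i
z*z_bar = 6.3^2 + (-3.4)^2 = 39.69 + 11.56 = 51.25

z_bar = 6.3000 + 3.4000i, z*z_bar = 51.25


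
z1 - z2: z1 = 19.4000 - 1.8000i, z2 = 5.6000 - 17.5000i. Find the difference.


Real: 19.4 - 5.6 = 13.8
Imag: -1.8 + 17.5 = 15.7

13.8000 + 15.7000i


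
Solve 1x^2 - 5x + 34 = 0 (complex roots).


disc = (-5)^2 - 4*1*34 = 25 - 136 = -111
sqrt(|disc|) = sqrt(111) = 10.5357
Real part = 5/(2*1) = 2.5000
Imag part = 10.5357/(2*1) = 5.2678

2.5000 ± 5.2678i


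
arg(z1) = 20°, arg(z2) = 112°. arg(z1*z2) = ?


arg(z1*z2) = 20° + 112° = 132°
Normalized to (-180°, 180°]: 132°

132°


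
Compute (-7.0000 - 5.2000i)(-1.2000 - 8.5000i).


Real = -7*(-1.2) - (-5.2)*(-8.5) = 8.4 - 44.2 = -35.8
Imag = -7*(-8.5) - (1.2)*(-5.2) = 59.5 + 6.24 = 65.74

-35.8000 + 65.7400i


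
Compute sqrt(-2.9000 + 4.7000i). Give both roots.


|z| = sqrt(8.41+22.09) = 5.5227
sqrt((|z|+a)/2) = sqrt((5.5227+(-2.9))/2) = sqrt(1.3113) = 1.1451
sqrt((|z|-a)/2) = sqrt((5.5227-(-2.9))/2) = sqrt(4.2113) = 2.0522

±(1.1451 + 2.0522i) i.e. 1.1451 + 2.0522i and -1.1451 - 2.0522i


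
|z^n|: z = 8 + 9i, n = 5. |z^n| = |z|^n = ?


|z| = sqrt(64+81) = sqrt(145) = 12.0416
|z^5| = |z|^5 = (sqrt(145))^5 = 145^2 * sqrt(145) = 21025*sqrt(145)

|z^5| = 21025*sqrt(145) ≈ 253174.5260


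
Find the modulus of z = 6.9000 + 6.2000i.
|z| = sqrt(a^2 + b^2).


|z| = sqrt(6.9^2 + 6.2^2) = sqrt(47.61 + 38.44) = sqrt(86.05) = 9.2763

|z| = 9.2763


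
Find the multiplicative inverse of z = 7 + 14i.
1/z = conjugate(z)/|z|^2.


|z|^2 = 49+196 = 245
1/z = (7 - 14i)/245

1/z = 0.0286 - 0.0571i


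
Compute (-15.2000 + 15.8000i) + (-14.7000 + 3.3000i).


Real: -15.2 - 14.7 = -29.9
Imag: 15.8 + 3.3 = 19.1

-29.9000 + 19.1000i


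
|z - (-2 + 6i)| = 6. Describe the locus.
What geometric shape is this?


|z - z0| = r is a circle with center z0 and radius r.
Center = (-2, 6), radius = 6

Circle with center (-2, 6) and radius 6


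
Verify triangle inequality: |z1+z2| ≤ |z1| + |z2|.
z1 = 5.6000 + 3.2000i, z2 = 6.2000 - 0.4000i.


|z1| = sqrt(5.6^2 + 3.2^2) = sqrt(41.6) = 6.4498
|z2| = sqrt(6.2^2 + (-0.4)^2) = sqrt(38.6) = 6.2129
z1+z2 = 11.8000 + 2.8000i
|z1+z2| = sqrt(147.08) = 12.1277
|z1|+|z2| = 6.4498 + 6.2129 = 12.6627

|z1+z2| = 12.1277 ≤ |z1|+|z2| = 12.6627 (verified)


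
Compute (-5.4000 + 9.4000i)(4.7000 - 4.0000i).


Real = -5.4*4.7 - 9.4*(-4) = -25.38 - (-37.6) = 12.22
Imag = -5.4*(-4) + 4.7*9.4 = 21.6 + 44.18 = 65.78

12.2200 + 65.7800i


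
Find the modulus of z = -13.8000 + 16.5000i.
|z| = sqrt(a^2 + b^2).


|z| = sqrt((-13.8)^2 + 16.5^2) = sqrt(190.44 + 272.25) = sqrt(462.69) = 21.5102

|z| = 21.5102


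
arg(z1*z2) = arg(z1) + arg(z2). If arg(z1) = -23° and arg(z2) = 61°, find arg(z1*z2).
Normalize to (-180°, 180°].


arg(z1*z2) = -23° + 61° = 38°
Normalized to (-180°, 180°]: 38°

38°


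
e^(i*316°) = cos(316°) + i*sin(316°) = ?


cos(316°) = 0.7193
sin(316°) = -0.6947

e^(i*316°) = 0.7193 - 0.6947i


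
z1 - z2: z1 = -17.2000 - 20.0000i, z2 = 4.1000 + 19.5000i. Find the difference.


Real: -17.2 - 4.1 = -21.3
Imag: -20 - 19.5 = -39.5

-21.3000 - 39.5000i


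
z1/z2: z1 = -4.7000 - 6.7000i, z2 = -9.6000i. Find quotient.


Conjugate of z2 = 9.6000i
Numerator: (-4.7000 - 6.7000i)(9.6000i) = 64.3200 - 45.1200i
Denominator: 0^2 + (-9.6)^2 = 92.16
Result = (64.3200 - 45.1200i)/92.16

0.6979 - 0.4896i


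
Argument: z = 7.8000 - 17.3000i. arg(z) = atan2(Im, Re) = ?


Re = 7.8, Im = -17.3
arg = atan2(-17.3, 7.8) = -65.7310 degrees

arg(z) = -65.7310 degrees


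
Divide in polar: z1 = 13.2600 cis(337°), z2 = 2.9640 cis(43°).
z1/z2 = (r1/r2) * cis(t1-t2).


r = 13.2600 / 2.9640 = 4.4737
theta = 337° - 43° = 294° = 294° (mod 360)

4.4737 cis(294°)


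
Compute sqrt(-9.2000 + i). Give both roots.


|z| = sqrt(84.64+1) = 9.2542
sqrt((|z|+a)/2) = sqrt((9.2542+(-9.2))/2) = sqrt(0.0271) = 0.1646
sqrt((|z|-a)/2) = sqrt((9.2542-(-9.2))/2) = sqrt(9.2271) = 3.0376

±(0.1646 + 3.0376i) i.e. 0.1646 + 3.0376i and -0.1646 - 3.0376i


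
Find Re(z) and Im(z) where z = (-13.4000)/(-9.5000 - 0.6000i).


Multiply by conjugate: (-13.4000)(-9.5000 + 0.6000i) / ((-9.5)^2 + (-0.6)^2)
Numerator real = -13.4*(-9.5) + 0*(-0.6) = 127.3
Numerator imag = 0*(-9.5) - (-13.4)*(-0.6) = -8.04
Denominator = 90.61
Re(z) = 127.3/90.61 = 1.4049
Im(z) = -8.04/90.61 = -0.0887

Re(z) = 1.4049, Im(z) = -0.0887


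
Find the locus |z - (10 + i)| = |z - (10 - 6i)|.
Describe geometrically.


Equal distances means the locus is the perpendicular bisector of z1 and z2.
Midpoint = ((10+10)/2, (1+(-6))/2) = (10.0000, -2.5000)

Perpendicular bisector through (10.0000, -2.5000)


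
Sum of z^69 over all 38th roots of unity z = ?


The roots are w_k = w^k with w = e^(2*pi*i/38), and (w^k)^69 = (w^69)^k.
So S = 1 + u + u^2 + ... + u^(37) with u = w^69.
69 = 1*38 + 31, so 69 is not a multiple of 38: u = (w^38)^1 * w^31 = w^31 ≠ 1 (w is a primitive 38th root), while u^38 = (w^38)^69 = 1.
Geometric series: S = (1 - u^38)/(1 - u) = (1 - 1)/(1 - u) = 0

S = 0


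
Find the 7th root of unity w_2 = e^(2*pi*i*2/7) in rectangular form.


Angle = 360*2/7 = 102.8571°
a = cos(102.8571°) = -0.2225
b = sin(102.8571°) = 0.9749

-0.2225 + 0.9749i


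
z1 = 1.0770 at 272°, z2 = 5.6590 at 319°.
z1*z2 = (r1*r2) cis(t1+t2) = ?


r = 1.0770 * 5.6590 = 6.0947
theta = 272° + 319° = 591° = 231° (mod 360)

6.0947 cis(231°)


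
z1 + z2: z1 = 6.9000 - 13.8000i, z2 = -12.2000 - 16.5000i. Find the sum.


Real: 6.9 - 12.2 = -5.3
Imag: -13.8 - 16.5 = -30.3

-5.3000 - 30.3000i


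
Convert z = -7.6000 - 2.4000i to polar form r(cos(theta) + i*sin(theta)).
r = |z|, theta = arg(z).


r = sqrt(57.76+5.76) = sqrt(63.52) = 7.9699
theta = atan2(-2.4, -7.6) = -162.4744 degrees

r = 7.9699, theta = -162.4744 degrees


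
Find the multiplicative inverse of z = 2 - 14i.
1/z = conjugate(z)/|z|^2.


|z|^2 = 4+196 = 200
1/z = (2 + 14i)/200

1/z = 0.0100 + 0.0700i


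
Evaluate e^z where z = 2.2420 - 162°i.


e^2.2420 = 9.4121
cos(-162°) = -0.95106
sin(-162°) = -0.30902
Real = 9.4121*(-0.95106) = -8.9515
Imag = 9.4121*(-0.30902) = -2.9085

-8.9515 - 2.9085i


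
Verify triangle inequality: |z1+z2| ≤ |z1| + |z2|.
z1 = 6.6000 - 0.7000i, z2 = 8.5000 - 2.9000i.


|z1| = sqrt(6.6^2 + (-0.7)^2) = sqrt(44.05) = 6.6370
|z2| = sqrt(8.5^2 + (-2.9)^2) = sqrt(80.66) = 8.9811
z1+z2 = 15.1000 - 3.6000i
|z1+z2| = sqrt(240.97) = 15.5232
|z1|+|z2| = 6.6370 + 8.9811 = 15.6181

|z1+z2| = 15.5232 ≤ |z1|+|z2| = 15.6181 (verified)


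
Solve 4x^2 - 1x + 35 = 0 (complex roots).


disc = (-1)^2 - 4*4*35 = 1 - 560 = -559
sqrt(|disc|) = sqrt(559) = 23.6432
Real part = 1/(2*4) = 0.1250
Imag part = 23.6432/(2*4) = 2.9554

0.1250 ± 2.9554i


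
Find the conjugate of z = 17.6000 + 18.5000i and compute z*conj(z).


z_bar = 17.6000 - 18.5000i
z*z_bar = 17.6^2 + 18.5^2 = 309.76 + 342.25 = 652.01

z_bar = 17.6000 - 18.5000i, z*z_bar = 652.01


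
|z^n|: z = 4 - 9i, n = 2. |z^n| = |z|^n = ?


|z| = sqrt(16+81) = sqrt(97) = 9.8489
|z^2| = |z|^2 = (sqrt(97))^2 = 97

|z^2| = 97


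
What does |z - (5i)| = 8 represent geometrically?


|z - z0| = r is a circle with center z0 and radius r.
Center = (0, 5), radius = 8

Circle with center (0, 5) and radius 8


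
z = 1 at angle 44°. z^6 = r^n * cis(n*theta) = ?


r^6 = 1^6 = 1
n*theta = 6*44° = 264° = 264° (mod 360)
a = 1*cos(264°) = -0.1045
b = 1*sin(264°) = -0.9945

1 cis(264°) = -0.1045 - 0.9945i


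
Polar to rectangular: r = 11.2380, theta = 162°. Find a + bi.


a = 11.2380*cos(162°) = 11.2380*(-0.95106) = -10.6880
b = 11.2380*sin(162°) = 11.2380*0.309017 = 3.4727

-10.6880 + 3.4727i


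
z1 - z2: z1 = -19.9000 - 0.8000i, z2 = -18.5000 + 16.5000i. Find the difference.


Real: -19.9 + 18.5 = -1.4
Imag: -0.8 - 16.5 = -17.3

-1.4000 - 17.3000i


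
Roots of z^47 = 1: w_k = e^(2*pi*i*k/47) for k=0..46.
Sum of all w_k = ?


The sum of all 47th roots of unity is 0.
Geometric series: (1 - w^47)/(1 - w) = (1-1)/(1-w) = 0 since w^47 = 1, w ≠ 1.
Alternatively: coefficient of z^46 in z^47 - 1 is 0.

0


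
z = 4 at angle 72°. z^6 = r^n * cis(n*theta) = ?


r^6 = 4^6 = 4096
n*theta = 6*72° = 432° = 72° (mod 360)
a = 4096*cos(72°) = 1265.7336
b = 4096*sin(72°) = 3895.5275

4096 cis(72°) = 1265.7336 + 3895.5275i


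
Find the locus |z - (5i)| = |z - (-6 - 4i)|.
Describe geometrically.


Equal distances means the locus is the perpendicular bisector of z1 and z2.
Midpoint = ((0+(-6))/2, (5+(-4))/2) = (-3.0000, 0.5000)

Perpendicular bisector through (-3.0000, 0.5000)


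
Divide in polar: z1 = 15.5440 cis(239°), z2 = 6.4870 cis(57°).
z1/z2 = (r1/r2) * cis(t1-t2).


r = 15.5440 / 6.4870 = 2.3962
theta = 239° - 57° = 182° = 182° (mod 360)

2.3962 cis(182°)


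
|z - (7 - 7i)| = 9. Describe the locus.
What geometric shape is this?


|z - z0| = r is a circle with center z0 and radius r.
Center = (7, -7), radius = 9

Circle with center (7, -7) and radius 9


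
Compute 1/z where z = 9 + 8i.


|z|^2 = 81+64 = 145
1/z = (9 - 8i)/145

1/z = 0.0621 - 0.0552i


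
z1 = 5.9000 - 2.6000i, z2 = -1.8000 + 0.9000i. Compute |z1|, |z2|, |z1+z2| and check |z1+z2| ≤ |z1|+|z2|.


|z1| = sqrt(5.9^2 + (-2.6)^2) = sqrt(41.57) = 6.4475
|z2| = sqrt((-1.8)^2 + 0.9^2) = sqrt(4.05) = 2.0125
z1+z2 = 4.1000 - 1.7000i
|z1+z2| = sqrt(19.7) = 4.4385
|z1|+|z2| = 6.4475 + 2.0125 = 8.4600

|z1+z2| = 4.4385 ≤ |z1|+|z2| = 8.4600 (verified)


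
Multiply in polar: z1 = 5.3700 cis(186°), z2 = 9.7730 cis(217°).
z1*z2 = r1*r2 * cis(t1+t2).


r = 5.3700 * 9.7730 = 52.4810
theta = 186° + 217° = 403° = 43° (mod 360)

52.4810 cis(43°)


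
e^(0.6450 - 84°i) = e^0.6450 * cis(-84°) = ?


e^0.6450 = 1.9060
cos(-84°) = 0.1045
sin(-84°) = -0.9945
Real = 1.9060*0.1045 = 0.1992
Imag = 1.9060*(-0.9945) = -1.8955

0.1992 - 1.8955i


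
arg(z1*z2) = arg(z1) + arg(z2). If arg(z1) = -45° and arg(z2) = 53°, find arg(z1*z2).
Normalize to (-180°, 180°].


arg(z1*z2) = -45° + 53° = 8°
Normalized to (-180°, 180°]: 8°

8°


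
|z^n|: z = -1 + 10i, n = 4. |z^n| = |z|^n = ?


|z| = sqrt(1+100) = sqrt(101) = 10.0499
|z^4| = |z|^4 = (sqrt(101))^4 = 101^2 = 10201

|z^4| = 10201


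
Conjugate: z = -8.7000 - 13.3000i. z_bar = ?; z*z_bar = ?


z_bar = -8.7000 + 13.3000i
z*z_bar = (-8.7)^2 + (-13.3)^2 = 75.69 + 176.89 = 252.58

z_bar = -8.7000 + 13.3000i, z*z_bar = 252.58


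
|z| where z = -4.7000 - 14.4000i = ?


|z| = sqrt((-4.7)^2 + (-14.4)^2) = sqrt(22.09 + 207.36) = sqrt(229.45) = 15.1476

|z| = 15.1476


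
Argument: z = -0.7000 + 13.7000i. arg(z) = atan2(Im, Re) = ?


Re = -0.7, Im = 13.7
arg = atan2(13.7, -0.7) = 92.9250 degrees

arg(z) = 92.9250 degrees


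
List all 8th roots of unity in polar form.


The 8th roots of unity are cis(360k/8°) for k=0..7
Angle step = 360/8 = 45°
Primitive root: cis(45°)
Primitive root = 0.7071 + 0.7071i

8 roots at angles: 0°, 45°, 90°, 135°, 180°, 225°, 270°, 315°


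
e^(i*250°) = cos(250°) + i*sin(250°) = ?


cos(250°) = -0.3420
sin(250°) = -0.9397

e^(i*250°) = -0.3420 - 0.9397i


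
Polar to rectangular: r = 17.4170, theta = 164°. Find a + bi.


a = 17.4170*cos(164°) = 17.4170*(-0.96126) = -16.7423
b = 17.4170*sin(164°) = 17.4170*0.27564 = 4.8008

-16.7423 + 4.8008i


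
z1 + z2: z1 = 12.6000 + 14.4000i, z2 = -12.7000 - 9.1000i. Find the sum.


Real: 12.6 - 12.7 = -0.1
Imag: 14.4 - 9.1 = 5.3

-0.1000 + 5.3000i


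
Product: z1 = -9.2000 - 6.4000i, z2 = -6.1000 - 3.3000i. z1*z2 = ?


Real = -9.2*(-6.1) - (-6.4)*(-3.3) = 56.12 - 21.12 = 35
Imag = -9.2*(-3.3) - (6.1)*(-6.4) = 30.36 + 39.04 = 69.4

35.0000 + 69.4000i


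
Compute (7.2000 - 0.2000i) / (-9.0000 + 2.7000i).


Conjugate of z2 = -9.0000 - 2.7000i
Numerator: (7.2000 - 0.2000i)(-9.0000 - 2.7000i) = -65.3400 - 17.6400i
Denominator: (-9)^2 + 2.7^2 = 88.29
Result = (-65.3400 - 17.6400i)/88.29

-0.7401 - 0.1998i


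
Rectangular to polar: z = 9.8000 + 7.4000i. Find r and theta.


r = sqrt(96.04+54.76) = sqrt(150.8) = 12.2801
theta = atan2(7.4, 9.8) = 37.0565 degrees

r = 12.2801, theta = 37.0565 degrees


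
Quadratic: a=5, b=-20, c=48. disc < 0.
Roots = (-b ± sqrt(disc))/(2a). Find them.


disc = (-20)^2 - 4*5*48 = 400 - 960 = -560
sqrt(|disc|) = sqrt(560) = 23.6643
Real part = 20/(2*5) = 2.0000
Imag part = 23.6643/(2*5) = 2.3664

2.0000 ± 2.3664i


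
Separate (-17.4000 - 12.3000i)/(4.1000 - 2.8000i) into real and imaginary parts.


Multiply by conjugate: (-17.4000 - 12.3000i)(4.1000 + 2.8000i) / (4.1^2 + (-2.8)^2)
Numerator real = -17.4*4.1 - (12.3)*(-2.8) = -36.9
Numerator imag = -12.3*4.1 - (-17.4)*(-2.8) = -99.15
Denominator = 24.65
Re(z) = -36.9/24.65 = -1.4970
Im(z) = -99.15/24.65 = -4.0223

Re(z) = -1.4970, Im(z) = -4.0223


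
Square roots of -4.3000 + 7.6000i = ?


|z| = sqrt(18.49+57.76) = 8.7321
sqrt((|z|+a)/2) = sqrt((8.7321+(-4.3))/2) = sqrt(2.2161) = 1.4886
sqrt((|z|-a)/2) = sqrt((8.7321-(-4.3))/2) = sqrt(6.5161) = 2.5527

±(1.4886 + 2.5527i) i.e. 1.4886 + 2.5527i and -1.4886 - 2.5527i


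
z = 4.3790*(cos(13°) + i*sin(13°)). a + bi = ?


a = 4.3790*cos(13°) = 4.3790*0.97437 = 4.2668
b = 4.3790*sin(13°) = 4.3790*0.22495 = 0.9851

4.2668 + 0.9851i


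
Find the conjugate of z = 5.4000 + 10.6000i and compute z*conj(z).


z_bar = 5.4000 - 10.6000i
z*z_bar = 5.4^2 + 10.6^2 = 29.16 + 112.36 = 141.52

z_bar = 5.4000 - 10.6000i, z*z_bar = 141.52


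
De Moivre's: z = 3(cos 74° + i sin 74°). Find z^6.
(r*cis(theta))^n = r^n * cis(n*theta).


r^6 = 3^6 = 729
n*theta = 6*74° = 444° = 84° (mod 360)
a = 729*cos(84°) = 76.2012
b = 729*sin(84°) = 725.0065

729 cis(84°) = 76.2012 + 725.0065i


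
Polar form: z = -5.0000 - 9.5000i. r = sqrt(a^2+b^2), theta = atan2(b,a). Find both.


r = sqrt(25+90.25) = sqrt(115.25) = 10.7355
theta = atan2(-9.5, -5) = -117.7585 degrees

r = 10.7355, theta = -117.7585 degrees


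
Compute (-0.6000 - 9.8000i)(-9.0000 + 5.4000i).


Real = -0.6*(-9) - (-9.8)*5.4 = 5.4 - (-52.92) = 58.32
Imag = -0.6*5.4 - (9)*(-9.8) = -3.24 + 88.2 = 84.96

58.3200 + 84.9600i


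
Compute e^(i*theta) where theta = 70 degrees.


cos(70°) = 0.3420
sin(70°) = 0.9397

e^(i*70°) = 0.3420 + 0.9397i


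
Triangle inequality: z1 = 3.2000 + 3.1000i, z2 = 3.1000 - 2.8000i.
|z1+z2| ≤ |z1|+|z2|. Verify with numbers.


|z1| = sqrt(3.2^2 + 3.1^2) = sqrt(19.85) = 4.4553
|z2| = sqrt(3.1^2 + (-2.8)^2) = sqrt(17.45) = 4.1773
z1+z2 = 6.3000 + 0.3000i
|z1+z2| = sqrt(39.78) = 6.3071
|z1|+|z2| = 4.4553 + 4.1773 = 8.6326

|z1+z2| = 6.3071 ≤ |z1|+|z2| = 8.6326 (verified)


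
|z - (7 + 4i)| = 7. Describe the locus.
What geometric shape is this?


|z - z0| = r is a circle with center z0 and radius r.
Center = (7, 4), radius = 7

Circle with center (7, 4) and radius 7


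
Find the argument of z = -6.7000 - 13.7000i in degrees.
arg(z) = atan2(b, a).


Re = -6.7, Im = -13.7
arg = atan2(-13.7, -6.7) = -116.0610 degrees

arg(z) = -116.0610 degrees


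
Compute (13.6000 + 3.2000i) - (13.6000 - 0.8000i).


Real: 13.6 - 13.6 = 0
Imag: 3.2 + 0.8 = 4

4.0000i


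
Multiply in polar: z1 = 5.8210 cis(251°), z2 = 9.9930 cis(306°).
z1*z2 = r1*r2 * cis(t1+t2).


r = 5.8210 * 9.9930 = 58.1693
theta = 251° + 306° = 557° = 197° (mod 360)

58.1693 cis(197°)


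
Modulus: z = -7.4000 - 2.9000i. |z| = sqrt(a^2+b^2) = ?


|z| = sqrt((-7.4)^2 + (-2.9)^2) = sqrt(54.76 + 8.41) = sqrt(63.17) = 7.9480

|z| = 7.9480


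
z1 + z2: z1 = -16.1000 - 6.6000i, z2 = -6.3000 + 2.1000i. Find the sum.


Real: -16.1 - 6.3 = -22.4
Imag: -6.6 + 2.1 = -4.5

-22.4000 - 4.5000i


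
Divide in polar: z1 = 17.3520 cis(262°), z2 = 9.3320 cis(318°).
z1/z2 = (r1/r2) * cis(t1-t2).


r = 17.3520 / 9.3320 = 1.8594
theta = 262° - 318° = -56° = 304° (mod 360)

1.8594 cis(304°)


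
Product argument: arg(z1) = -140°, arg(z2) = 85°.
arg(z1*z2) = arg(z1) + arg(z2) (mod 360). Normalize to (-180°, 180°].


arg(z1*z2) = -140° + 85° = -55°
Normalized to (-180°, 180°]: -55°

-55°


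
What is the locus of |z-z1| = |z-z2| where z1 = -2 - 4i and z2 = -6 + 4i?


Equal distances means the locus is the perpendicular bisector of z1 and z2.
Midpoint = ((-2+(-6))/2, (-4+4)/2) = (-4.0000, 0)

Perpendicular bisector through (-4.0000, 0)


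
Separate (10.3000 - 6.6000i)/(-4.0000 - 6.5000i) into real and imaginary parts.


Multiply by conjugate: (10.3000 - 6.6000i)(-4.0000 + 6.5000i) / ((-4)^2 + (-6.5)^2)
Numerator real = 10.3*(-4) - (6.6)*(-6.5) = 1.7
Numerator imag = -6.6*(-4) - 10.3*(-6.5) = 93.35
Denominator = 58.25
Re(z) = 1.7/58.25 = 0.0292
Im(z) = 93.35/58.25 = 1.6026

Re(z) = 0.0292, Im(z) = 1.6026


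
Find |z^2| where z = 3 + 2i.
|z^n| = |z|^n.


|z| = sqrt(9+4) = sqrt(13) = 3.6056
|z^2| = |z|^2 = (sqrt(13))^2 = 13

|z^2| = 13


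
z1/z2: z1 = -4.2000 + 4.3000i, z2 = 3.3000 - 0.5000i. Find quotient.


Conjugate of z2 = 3.3000 + 0.5000i
Numerator: (-4.2000 + 4.3000i)(3.3000 + 0.5000i) = -16.0100 + 12.0900i
Denominator: 3.3^2 + (-0.5)^2 = 11.14
Result = (-16.0100 + 12.0900i)/11.14

-1.4372 + 1.0853i


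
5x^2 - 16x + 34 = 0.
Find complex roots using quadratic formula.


disc = (-16)^2 - 4*5*34 = 256 - 680 = -424
sqrt(|disc|) = sqrt(424) = 20.5913
Real part = 16/(2*5) = 1.6000
Imag part = 20.5913/(2*5) = 2.0591

1.6000 ± 2.0591i


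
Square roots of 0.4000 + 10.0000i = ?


|z| = sqrt(0.16+100) = 10.0080
sqrt((|z|+a)/2) = sqrt((10.0080+0.4)/2) = sqrt(5.2040) = 2.2812
sqrt((|z|-a)/2) = sqrt((10.0080-0.4)/2) = sqrt(4.8040) = 2.1918

±(2.2812 + 2.1918i) i.e. 2.2812 + 2.1918i and -2.2812 - 2.1918i


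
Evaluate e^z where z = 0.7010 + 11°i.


e^0.7010 = 2.0158
cos(11°) = 0.9816
sin(11°) = 0.1908
Real = 2.0158*0.9816 = 1.9787
Imag = 2.0158*0.1908 = 0.3846

1.9787 + 0.3846i


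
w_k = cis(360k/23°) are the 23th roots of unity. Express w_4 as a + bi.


Angle = 360*4/23 = 62.6087°
a = cos(62.6087°) = 0.4601
b = sin(62.6087°) = 0.8879

0.4601 + 0.8879i


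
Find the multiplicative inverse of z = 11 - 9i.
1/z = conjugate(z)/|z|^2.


|z|^2 = 121+81 = 202
1/z = (11 + 9i)/202

1/z = 0.0545 + 0.0446i


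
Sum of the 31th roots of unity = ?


The sum of all 31th roots of unity is 0.
Geometric series: (1 - w^31)/(1 - w) = (1-1)/(1-w) = 0 since w^31 = 1, w ≠ 1.
Alternatively: coefficient of z^30 in z^31 - 1 is 0.

0


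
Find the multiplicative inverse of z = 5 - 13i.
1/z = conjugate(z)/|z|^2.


|z|^2 = 25+169 = 194
1/z = (5 + 13i)/194

1/z = 0.0258 + 0.0670i


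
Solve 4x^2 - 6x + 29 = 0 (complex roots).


disc = (-6)^2 - 4*4*29 = 36 - 464 = -428
sqrt(|disc|) = sqrt(428) = 20.6882
Real part = 6/(2*4) = 0.7500
Imag part = 20.6882/(2*4) = 2.5860

0.7500 ± 2.5860i


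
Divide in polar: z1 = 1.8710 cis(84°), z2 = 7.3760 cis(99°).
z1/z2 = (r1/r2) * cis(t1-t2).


r = 1.8710 / 7.3760 = 0.2537
theta = 84° - 99° = -15° = 345° (mod 360)

0.2537 cis(345°)


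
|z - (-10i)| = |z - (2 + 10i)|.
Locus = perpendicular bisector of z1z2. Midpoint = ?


Equal distances means the locus is the perpendicular bisector of z1 and z2.
Midpoint = ((0+2)/2, (-10+10)/2) = (1.0000, 0)

Perpendicular bisector through (1.0000, 0)


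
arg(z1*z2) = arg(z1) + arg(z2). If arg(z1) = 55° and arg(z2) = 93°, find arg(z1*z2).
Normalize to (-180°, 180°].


arg(z1*z2) = 55° + 93° = 148°
Normalized to (-180°, 180°]: 148°

148°


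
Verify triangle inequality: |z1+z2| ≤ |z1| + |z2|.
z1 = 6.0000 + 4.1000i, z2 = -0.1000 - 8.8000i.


|z1| = sqrt(6^2 + 4.1^2) = sqrt(52.81) = 7.2670
|z2| = sqrt((-0.1)^2 + (-8.8)^2) = sqrt(77.45) = 8.8006
z1+z2 = 5.9000 - 4.7000i
|z1+z2| = sqrt(56.9) = 7.5432
|z1|+|z2| = 7.2670 + 8.8006 = 16.0676

|z1+z2| = 7.5432 ≤ |z1|+|z2| = 16.0676 (verified)


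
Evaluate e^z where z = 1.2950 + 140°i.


e^1.2950 = 3.6510
cos(140°) = -0.76604
sin(140°) = 0.64279
Real = 3.6510*(-0.76604) = -2.7968
Imag = 3.6510*0.64279 = 2.3468

-2.7968 + 2.3468i


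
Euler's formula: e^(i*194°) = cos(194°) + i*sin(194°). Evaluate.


cos(194°) = -0.9703
sin(194°) = -0.2419

e^(i*194°) = -0.9703 - 0.2419i


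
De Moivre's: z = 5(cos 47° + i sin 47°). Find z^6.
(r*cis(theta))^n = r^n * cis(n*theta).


r^6 = 5^6 = 15625
n*theta = 6*47° = 282° = 282° (mod 360)
a = 15625*cos(282°) = 3248.6202
b = 15625*sin(282°) = -15283.5563

15625 cis(282°) = 3248.6202 - 15283.5563i


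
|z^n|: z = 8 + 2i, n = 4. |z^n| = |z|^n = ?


|z| = sqrt(64+4) = sqrt(68) = 8.2462
|z^4| = |z|^4 = (sqrt(68))^4 = 68^2 = 4624

|z^4| = 4624


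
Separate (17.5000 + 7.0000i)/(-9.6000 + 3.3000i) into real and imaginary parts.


Multiply by conjugate: (17.5000 + 7.0000i)(-9.6000 - 3.3000i) / ((-9.6)^2 + 3.3^2)
Numerator real = 17.5*(-9.6) + 7*3.3 = -144.9
Numerator imag = 7*(-9.6) - 17.5*3.3 = -124.95
Denominator = 103.05
Re(z) = -144.9/103.05 = -1.4061
Im(z) = -124.95/103.05 = -1.2125

Re(z) = -1.4061, Im(z) = -1.2125


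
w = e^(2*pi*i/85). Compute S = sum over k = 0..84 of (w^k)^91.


The roots are w_k = w^k with w = e^(2*pi*i/85), and (w^k)^91 = (w^91)^k.
So S = 1 + u + u^2 + ... + u^(84) with u = w^91.
91 = 1*85 + 6, so 91 is not a multiple of 85: u = (w^85)^1 * w^6 = w^6 ≠ 1 (w is a primitive 85th root), while u^85 = (w^85)^91 = 1.
Geometric series: S = (1 - u^85)/(1 - u) = (1 - 1)/(1 - u) = 0

S = 0


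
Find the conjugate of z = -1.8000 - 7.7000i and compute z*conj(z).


z_bar = -1.8000 + 7.7000i
z*z_bar = (-1.8)^2 + (-7.7)^2 = 3.24 + 59.29 = 62.53

z_bar = -1.8000 + 7.7000i, z*z_bar = 62.53


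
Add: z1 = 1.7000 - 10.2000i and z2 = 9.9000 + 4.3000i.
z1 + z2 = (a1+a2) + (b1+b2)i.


Real: 1.7 + 9.9 = 11.6
Imag: -10.2 + 4.3 = -5.9

11.6000 - 5.9000i


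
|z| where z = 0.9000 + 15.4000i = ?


|z| = sqrt(0.9^2 + 15.4^2) = sqrt(0.81 + 237.16) = sqrt(237.97) = 15.4263

|z| = 15.4263


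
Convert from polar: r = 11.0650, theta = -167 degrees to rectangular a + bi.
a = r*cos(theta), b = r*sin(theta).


a = 11.0650*cos(-167°) = 11.0650*(-0.97437) = -10.7814
b = 11.0650*sin(-167°) = 11.0650*(-0.22495) = -2.4891

-10.7814 - 2.4891i


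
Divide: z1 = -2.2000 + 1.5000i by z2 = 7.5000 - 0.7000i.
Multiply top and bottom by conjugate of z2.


Conjugate of z2 = 7.5000 + 0.7000i
Numerator: (-2.2000 + 1.5000i)(7.5000 + 0.7000i) = -17.5500 + 9.7100i
Denominator: 7.5^2 + (-0.7)^2 = 56.74
Result = (-17.5500 + 9.7100i)/56.74

-0.3093 + 0.1711i


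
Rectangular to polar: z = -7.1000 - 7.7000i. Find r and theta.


r = sqrt(50.41+59.29) = sqrt(109.7) = 10.4738
theta = atan2(-7.7, -7.1) = -132.6785 degrees

r = 10.4738, theta = -132.6785 degrees


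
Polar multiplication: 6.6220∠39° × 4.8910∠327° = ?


r = 6.6220 * 4.8910 = 32.3882
theta = 39° + 327° = 366° = 6° (mod 360)

32.3882 cis(6°)


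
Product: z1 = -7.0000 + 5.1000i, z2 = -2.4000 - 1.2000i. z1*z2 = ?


Real = -7*(-2.4) - 5.1*(-1.2) = 16.8 - (-6.12) = 22.92
Imag = -7*(-1.2) - (2.4)*5.1 = 8.4 - (12.24) = -3.84

22.9200 - 3.8400i


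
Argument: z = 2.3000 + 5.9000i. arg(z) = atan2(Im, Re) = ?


Re = 2.3, Im = 5.9
arg = atan2(5.9, 2.3) = 68.7026 degrees

arg(z) = 68.7026 degrees


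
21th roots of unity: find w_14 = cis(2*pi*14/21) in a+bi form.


Angle = 360*14/21 = 240°
a = cos(240°) = -0.5000
b = sin(240°) = -0.8660

-0.5000 - 0.8660i


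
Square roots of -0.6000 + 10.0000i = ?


|z| = sqrt(0.36+100) = 10.0180
sqrt((|z|+a)/2) = sqrt((10.0180+(-0.6))/2) = sqrt(4.7090) = 2.1700
sqrt((|z|-a)/2) = sqrt((10.0180-(-0.6))/2) = sqrt(5.3090) = 2.3041

±(2.1700 + 2.3041i) i.e. 2.1700 + 2.3041i and -2.1700 - 2.3041i


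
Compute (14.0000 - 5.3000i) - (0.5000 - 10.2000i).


Real: 14 - 0.5 = 13.5
Imag: -5.3 + 10.2 = 4.9

13.5000 + 4.9000i


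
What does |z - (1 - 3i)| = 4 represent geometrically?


|z - z0| = r is a circle with center z0 and radius r.
Center = (1, -3), radius = 4

Circle with center (1, -3) and radius 4


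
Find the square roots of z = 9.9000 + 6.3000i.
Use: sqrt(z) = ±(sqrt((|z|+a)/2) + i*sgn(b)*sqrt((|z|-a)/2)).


|z| = sqrt(98.01+39.69) = 11.7346
sqrt((|z|+a)/2) = sqrt((11.7346+9.9)/2) = sqrt(10.8173) = 3.2890
sqrt((|z|-a)/2) = sqrt((11.7346-9.9)/2) = sqrt(0.9173) = 0.9577

±(3.2890 + 0.9577i) i.e. 3.2890 + 0.9577i and -3.2890 - 0.9577i


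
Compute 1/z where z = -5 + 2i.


|z|^2 = 25+4 = 29
1/z = (-5 - 2i)/29

1/z = -0.1724 - 0.0690i


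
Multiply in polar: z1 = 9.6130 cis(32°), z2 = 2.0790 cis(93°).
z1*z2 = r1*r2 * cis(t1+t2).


r = 9.6130 * 2.0790 = 19.9854
theta = 32° + 93° = 125° = 125° (mod 360)

19.9854 cis(125°)


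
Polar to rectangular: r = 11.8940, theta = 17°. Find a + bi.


a = 11.8940*cos(17°) = 11.8940*0.956305 = 11.3743
b = 11.8940*sin(17°) = 11.8940*0.292372 = 3.4775

11.3743 + 3.4775i


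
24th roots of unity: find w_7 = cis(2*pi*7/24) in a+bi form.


Angle = 360*7/24 = 105°
a = cos(105°) = -0.2588
b = sin(105°) = 0.9659

-0.2588 + 0.9659i


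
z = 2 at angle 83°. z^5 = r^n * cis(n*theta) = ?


r^5 = 2^5 = 32
n*theta = 5*83° = 415° = 55° (mod 360)
a = 32*cos(55°) = 18.3544
b = 32*sin(55°) = 26.2129

32 cis(55°) = 18.3544 + 26.2129i


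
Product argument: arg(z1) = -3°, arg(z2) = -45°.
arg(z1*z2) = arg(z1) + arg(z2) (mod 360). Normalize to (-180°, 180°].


arg(z1*z2) = -3° - 45° = -48°
Normalized to (-180°, 180°]: -48°

-48°


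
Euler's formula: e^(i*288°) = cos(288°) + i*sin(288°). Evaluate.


cos(288°) = 0.3090
sin(288°) = -0.9511

e^(i*288°) = 0.3090 - 0.9511i


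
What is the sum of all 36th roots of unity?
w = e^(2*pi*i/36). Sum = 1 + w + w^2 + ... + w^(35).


The sum of all 36th roots of unity is 0.
Geometric series: (1 - w^36)/(1 - w) = (1-1)/(1-w) = 0 since w^36 = 1, w ≠ 1.
Alternatively: coefficient of z^35 in z^36 - 1 is 0.

0


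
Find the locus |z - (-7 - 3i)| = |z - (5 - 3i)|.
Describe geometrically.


Equal distances means the locus is the perpendicular bisector of z1 and z2.
Midpoint = ((-7+5)/2, (-3+(-3))/2) = (-1.0000, -3.0000)

Perpendicular bisector through (-1.0000, -3.0000)


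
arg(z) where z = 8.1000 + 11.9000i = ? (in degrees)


Re = 8.1, Im = 11.9
arg = atan2(11.9, 8.1) = 55.7580 degrees

arg(z) = 55.7580 degrees


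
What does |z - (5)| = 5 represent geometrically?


|z - z0| = r is a circle with center z0 and radius r.
Center = (5, 0), radius = 5

Circle with center (5, 0) and radius 5


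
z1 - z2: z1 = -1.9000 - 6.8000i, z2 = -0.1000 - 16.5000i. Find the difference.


Real: -1.9 + 0.1 = -1.8
Imag: -6.8 + 16.5 = 9.7

-1.8000 + 9.7000i


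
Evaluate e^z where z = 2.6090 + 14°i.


e^2.6090 = 13.58546
cos(14°) = 0.970296
sin(14°) = 0.24192
Real = 13.58546*0.970296 = 13.1819
Imag = 13.58546*0.24192 = 3.2866

13.1819 + 3.2866i


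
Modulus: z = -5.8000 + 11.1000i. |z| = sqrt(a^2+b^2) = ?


|z| = sqrt((-5.8)^2 + 11.1^2) = sqrt(33.64 + 123.21) = sqrt(156.85) = 12.5240

|z| = 12.5240


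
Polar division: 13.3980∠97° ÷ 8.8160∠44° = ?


r = 13.3980 / 8.8160 = 1.5197
theta = 97° - 44° = 53° = 53° (mod 360)

1.5197 cis(53°)


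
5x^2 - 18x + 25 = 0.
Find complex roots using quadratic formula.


disc = (-18)^2 - 4*5*25 = 324 - 500 = -176
sqrt(|disc|) = sqrt(176) = 13.2665
Real part = 18/(2*5) = 1.8000
Imag part = 13.2665/(2*5) = 1.3266

1.8000 ± 1.3266i


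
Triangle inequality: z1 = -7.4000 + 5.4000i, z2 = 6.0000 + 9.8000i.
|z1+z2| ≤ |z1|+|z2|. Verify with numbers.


|z1| = sqrt((-7.4)^2 + 5.4^2) = sqrt(83.92) = 9.1608
|z2| = sqrt(6^2 + 9.8^2) = sqrt(132.04) = 11.4909
z1+z2 = -1.4000 + 15.2000i
|z1+z2| = sqrt(233) = 15.2643
|z1|+|z2| = 9.1608 + 11.4909 = 20.6517

|z1+z2| = 15.2643 ≤ |z1|+|z2| = 20.6517 (verified)


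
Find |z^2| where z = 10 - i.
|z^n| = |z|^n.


|z| = sqrt(100+1) = sqrt(101) = 10.0499
|z^2| = |z|^2 = (sqrt(101))^2 = 101

|z^2| = 101


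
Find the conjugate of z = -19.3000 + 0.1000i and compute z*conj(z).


z_bar = -19.3000 - 0.1000i
z*z_bar = (-19.3)^2 + 0.1^2 = 372.49 + 0.01 = 372.5

z_bar = -19.3000 - 0.1000i, z*z_bar = 372.5


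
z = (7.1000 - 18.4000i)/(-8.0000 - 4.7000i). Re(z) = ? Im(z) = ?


Multiply by conjugate: (7.1000 - 18.4000i)(-8.0000 + 4.7000i) / ((-8)^2 + (-4.7)^2)
Numerator real = 7.1*(-8) - (18.4)*(-4.7) = 29.68
Numerator imag = -18.4*(-8) - 7.1*(-4.7) = 180.57
Denominator = 86.09
Re(z) = 29.68/86.09 = 0.3448
Im(z) = 180.57/86.09 = 2.0975

Re(z) = 0.3448, Im(z) = 2.0975


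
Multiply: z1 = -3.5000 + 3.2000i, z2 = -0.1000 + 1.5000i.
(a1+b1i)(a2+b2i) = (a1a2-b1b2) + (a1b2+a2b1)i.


Real = -3.5*(-0.1) - 3.2*1.5 = 0.35 - 4.8 = -4.45
Imag = -3.5*1.5 - (0.1)*3.2 = -5.25 - (0.32) = -5.57

-4.4500 - 5.5700i


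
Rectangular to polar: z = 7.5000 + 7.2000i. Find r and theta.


r = sqrt(56.25+51.84) = sqrt(108.09) = 10.3966
theta = atan2(7.2, 7.5) = 43.8309 degrees

r = 10.3966, theta = 43.8309 degrees


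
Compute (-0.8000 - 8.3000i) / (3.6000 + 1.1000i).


Conjugate of z2 = 3.6000 - 1.1000i
Numerator: (-0.8000 - 8.3000i)(3.6000 - 1.1000i) = -12.0100 - 29.0000i
Denominator: 3.6^2 + 1.1^2 = 14.17
Result = (-12.0100 - 29.0000i)/14.17

-0.8476 - 2.0466i


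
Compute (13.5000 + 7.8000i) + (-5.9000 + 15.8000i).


Real: 13.5 - 5.9 = 7.6
Imag: 7.8 + 15.8 = 23.6

7.6000 + 23.6000i


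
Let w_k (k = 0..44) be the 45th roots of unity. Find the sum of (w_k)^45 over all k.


The roots are w_k = w^k with w = e^(2*pi*i/45), and (w^k)^45 = (w^45)^k.
So S = 1 + u + u^2 + ... + u^(44) with u = w^45.
45 = 1*45 + 0, so 45 is a multiple of 45 and u = (w^45)^1 = 1.
Every one of the 45 terms equals 1: S = 45

S = 45


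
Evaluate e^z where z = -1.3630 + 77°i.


e^-1.3630 = 0.2559
cos(77°) = 0.225
sin(77°) = 0.9744
Real = 0.2559*0.225 = 0.0576
Imag = 0.2559*0.9744 = 0.2493

0.0576 + 0.2493i


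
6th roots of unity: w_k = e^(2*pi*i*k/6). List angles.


The 6th roots of unity are cis(360k/6°) for k=0..5
Angle step = 360/6 = 60°
Primitive root: cis(60°)
Primitive root = 0.5000 + 0.8660i

6 roots at angles: 0°, 60°, 120°, 180°, 240°, 300°


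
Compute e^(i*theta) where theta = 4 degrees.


cos(4°) = 0.9976
sin(4°) = 0.0698

e^(i*4°) = 0.9976 + 0.0698i


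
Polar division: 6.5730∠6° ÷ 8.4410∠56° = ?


r = 6.5730 / 8.4410 = 0.7787
theta = 6° - 56° = -50° = 310° (mod 360)

0.7787 cis(310°)


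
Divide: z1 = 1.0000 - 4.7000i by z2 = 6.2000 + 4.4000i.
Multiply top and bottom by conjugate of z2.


Conjugate of z2 = 6.2000 - 4.4000i
Numerator: (1.0000 - 4.7000i)(6.2000 - 4.4000i) = -14.4800 - 33.5400i
Denominator: 6.2^2 + 4.4^2 = 57.8
Result = (-14.4800 - 33.5400i)/57.8

-0.2505 - 0.5803i


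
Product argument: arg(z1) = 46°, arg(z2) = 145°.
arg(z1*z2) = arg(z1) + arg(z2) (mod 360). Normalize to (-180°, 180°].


arg(z1*z2) = 46° + 145° = 191°
Normalized to (-180°, 180°]: -169°

-169°


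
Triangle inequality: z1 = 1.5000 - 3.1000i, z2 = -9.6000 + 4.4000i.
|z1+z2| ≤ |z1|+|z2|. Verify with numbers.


|z1| = sqrt(1.5^2 + (-3.1)^2) = sqrt(11.86) = 3.4438
|z2| = sqrt((-9.6)^2 + 4.4^2) = sqrt(111.52) = 10.5603
z1+z2 = -8.1000 + 1.3000i
|z1+z2| = sqrt(67.3) = 8.2037
|z1|+|z2| = 3.4438 + 10.5603 = 14.0041

|z1+z2| = 8.2037 ≤ |z1|+|z2| = 14.0041 (verified)


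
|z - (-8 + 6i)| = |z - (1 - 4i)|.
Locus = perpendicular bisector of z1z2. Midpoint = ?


Equal distances means the locus is the perpendicular bisector of z1 and z2.
Midpoint = ((-8+1)/2, (6+(-4))/2) = (-3.5000, 1.0000)

Perpendicular bisector through (-3.5000, 1.0000)


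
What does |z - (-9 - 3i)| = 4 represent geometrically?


|z - z0| = r is a circle with center z0 and radius r.
Center = (-9, -3), radius = 4

Circle with center (-9, -3) and radius 4


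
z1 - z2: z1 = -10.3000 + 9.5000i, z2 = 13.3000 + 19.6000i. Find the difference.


Real: -10.3 - 13.3 = -23.6
Imag: 9.5 - 19.6 = -10.1

-23.6000 - 10.1000i


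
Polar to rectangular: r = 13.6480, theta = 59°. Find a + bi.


a = 13.6480*cos(59°) = 13.6480*0.515038 = 7.0292
b = 13.6480*sin(59°) = 13.6480*0.857167 = 11.6986

7.0292 + 11.6986i


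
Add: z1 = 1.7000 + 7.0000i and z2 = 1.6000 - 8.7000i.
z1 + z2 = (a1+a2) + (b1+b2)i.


Real: 1.7 + 1.6 = 3.3
Imag: 7 - 8.7 = -1.7

3.3000 - 1.7000i


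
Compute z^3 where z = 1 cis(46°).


r^3 = 1^3 = 1
n*theta = 3*46° = 138° = 138° (mod 360)
a = 1*cos(138°) = -0.7431
b = 1*sin(138°) = 0.6691

1 cis(138°) = -0.7431 + 0.6691i


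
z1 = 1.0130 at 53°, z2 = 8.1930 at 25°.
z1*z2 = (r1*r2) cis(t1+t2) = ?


r = 1.0130 * 8.1930 = 8.2995
theta = 53° + 25° = 78° = 78° (mod 360)

8.2995 cis(78°)


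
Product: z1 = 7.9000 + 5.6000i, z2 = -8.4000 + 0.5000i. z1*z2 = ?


Real = 7.9*(-8.4) - 5.6*0.5 = -66.36 - 2.8 = -69.16
Imag = 7.9*0.5 - (8.4)*5.6 = 3.95 - (47.04) = -43.09

-69.1600 - 43.0900i


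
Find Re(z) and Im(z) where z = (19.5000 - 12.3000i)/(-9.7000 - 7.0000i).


Multiply by conjugate: (19.5000 - 12.3000i)(-9.7000 + 7.0000i) / ((-9.7)^2 + (-7)^2)
Numerator real = 19.5*(-9.7) - (12.3)*(-7) = -103.05
Numerator imag = -12.3*(-9.7) - 19.5*(-7) = 255.81
Denominator = 143.09
Re(z) = -103.05/143.09 = -0.7202
Im(z) = 255.81/143.09 = 1.7878

Re(z) = -0.7202, Im(z) = 1.7878


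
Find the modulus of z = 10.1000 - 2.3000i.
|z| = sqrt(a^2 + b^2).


|z| = sqrt(10.1^2 + (-2.3)^2) = sqrt(102.01 + 5.29) = sqrt(107.3) = 10.3586

|z| = 10.3586


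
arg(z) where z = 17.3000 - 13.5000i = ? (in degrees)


Re = 17.3, Im = -13.5
arg = atan2(-13.5, 17.3) = -37.9666 degrees

arg(z) = -37.9666 degrees


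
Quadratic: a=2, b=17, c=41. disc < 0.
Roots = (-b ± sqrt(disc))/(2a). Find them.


disc = 17^2 - 4*2*41 = 289 - 328 = -39
sqrt(|disc|) = sqrt(39) = 6.2450
Real part = -17/(2*2) = -4.2500
Imag part = 6.2450/(2*2) = 1.5612

-4.2500 ± 1.5612i


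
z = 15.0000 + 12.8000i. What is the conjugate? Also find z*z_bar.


z_bar = 15.0000 - 12.8000i
z*z_bar = 15^2 + 12.8^2 = 225 + 163.84 = 388.84

z_bar = 15.0000 - 12.8000i, z*z_bar = 388.84


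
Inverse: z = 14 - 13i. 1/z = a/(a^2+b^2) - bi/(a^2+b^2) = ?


|z|^2 = 196+169 = 365
1/z = (14 + 13i)/365

1/z = 0.0384 + 0.0356i


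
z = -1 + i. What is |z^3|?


|z| = sqrt(1+1) = sqrt(2) = 1.4142
|z^3| = |z|^3 = (sqrt(2))^3 = 2*sqrt(2)

|z^3| = 2*sqrt(2) ≈ 2.8284


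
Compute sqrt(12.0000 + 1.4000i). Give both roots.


|z| = sqrt(144+1.96) = 12.0814
sqrt((|z|+a)/2) = sqrt((12.0814+12)/2) = sqrt(12.0407) = 3.4700
sqrt((|z|-a)/2) = sqrt((12.0814-12)/2) = sqrt(0.0407) = 0.2017

±(3.4700 + 0.2017i) i.e. 3.4700 + 0.2017i and -3.4700 - 0.2017i


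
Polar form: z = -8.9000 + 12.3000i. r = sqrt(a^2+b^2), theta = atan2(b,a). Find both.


r = sqrt(79.21+151.29) = sqrt(230.5) = 15.1822
theta = atan2(12.3, -8.9) = 125.8886 degrees

r = 15.1822, theta = 125.8886 degrees


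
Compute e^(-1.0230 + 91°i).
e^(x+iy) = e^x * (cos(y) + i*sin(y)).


e^-1.0230 = 0.35951
cos(91°) = -0.0175
sin(91°) = 0.99985
Real = 0.35951*(-0.0175) = -0.0063
Imag = 0.35951*0.99985 = 0.3595

-0.0063 + 0.3595i


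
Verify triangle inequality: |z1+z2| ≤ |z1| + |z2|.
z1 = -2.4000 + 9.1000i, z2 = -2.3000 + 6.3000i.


|z1| = sqrt((-2.4)^2 + 9.1^2) = sqrt(88.57) = 9.4112
|z2| = sqrt((-2.3)^2 + 6.3^2) = sqrt(44.98) = 6.7067
z1+z2 = -4.7000 + 15.4000i
|z1+z2| = sqrt(259.25) = 16.1012
|z1|+|z2| = 9.4112 + 6.7067 = 16.1179

|z1+z2| = 16.1012 ≤ |z1|+|z2| = 16.1179 (verified)


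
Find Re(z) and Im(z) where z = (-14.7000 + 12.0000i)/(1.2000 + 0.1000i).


Multiply by conjugate: (-14.7000 + 12.0000i)(1.2000 - 0.1000i) / (1.2^2 + 0.1^2)
Numerator real = -14.7*1.2 + 12*0.1 = -16.44
Numerator imag = 12*1.2 - (-14.7)*0.1 = 15.87
Denominator = 1.45
Re(z) = -16.44/1.45 = -11.3379
Im(z) = 15.87/1.45 = 10.9448

Re(z) = -11.3379, Im(z) = 10.9448


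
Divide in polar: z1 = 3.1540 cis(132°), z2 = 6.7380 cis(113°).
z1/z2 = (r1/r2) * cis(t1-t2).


r = 3.1540 / 6.7380 = 0.4681
theta = 132° - 113° = 19° = 19° (mod 360)

0.4681 cis(19°)


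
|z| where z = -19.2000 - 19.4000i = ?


|z| = sqrt((-19.2)^2 + (-19.4)^2) = sqrt(368.64 + 376.36) = sqrt(745) = 27.2947

|z| = 27.2947


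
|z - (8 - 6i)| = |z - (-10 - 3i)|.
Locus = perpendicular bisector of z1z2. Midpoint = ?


Equal distances means the locus is the perpendicular bisector of z1 and z2.
Midpoint = ((8+(-10))/2, (-6+(-3))/2) = (-1.0000, -4.5000)

Perpendicular bisector through (-1.0000, -4.5000)


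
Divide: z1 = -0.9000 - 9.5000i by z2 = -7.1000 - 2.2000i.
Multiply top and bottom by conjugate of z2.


Conjugate of z2 = -7.1000 + 2.2000i
Numerator: (-0.9000 - 9.5000i)(-7.1000 + 2.2000i) = 27.2900 + 65.4700i
Denominator: (-7.1)^2 + (-2.2)^2 = 55.25
Result = (27.2900 + 65.4700i)/55.25

0.4939 + 1.1850i


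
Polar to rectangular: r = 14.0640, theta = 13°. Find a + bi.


a = 14.0640*cos(13°) = 14.0640*0.97437 = 13.7035
b = 14.0640*sin(13°) = 14.0640*0.22495 = 3.1637

13.7035 + 3.1637i


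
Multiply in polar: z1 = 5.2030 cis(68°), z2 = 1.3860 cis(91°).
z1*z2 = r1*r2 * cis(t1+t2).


r = 5.2030 * 1.3860 = 7.2114
theta = 68° + 91° = 159° = 159° (mod 360)

7.2114 cis(159°)


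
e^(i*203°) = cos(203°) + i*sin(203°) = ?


cos(203°) = -0.9205
sin(203°) = -0.3907

e^(i*203°) = -0.9205 - 0.3907i


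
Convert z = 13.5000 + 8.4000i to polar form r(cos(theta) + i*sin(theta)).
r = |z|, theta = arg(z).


r = sqrt(182.25+70.56) = sqrt(252.81) = 15.9000
theta = atan2(8.4, 13.5) = 31.8908 degrees

r = 15.9000, theta = 31.8908 degrees


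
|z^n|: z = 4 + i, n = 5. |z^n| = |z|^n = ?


|z| = sqrt(16+1) = sqrt(17) = 4.1231
|z^5| = |z|^5 = (sqrt(17))^5 = 17^2 * sqrt(17) = 289*sqrt(17)

|z^5| = 289*sqrt(17) ≈ 1191.5775


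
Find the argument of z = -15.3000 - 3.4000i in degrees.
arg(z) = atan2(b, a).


Re = -15.3, Im = -3.4
arg = atan2(-3.4, -15.3) = -167.4712 degrees

arg(z) = -167.4712 degrees


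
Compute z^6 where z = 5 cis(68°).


r^6 = 5^6 = 15625
n*theta = 6*68° = 408° = 48° (mod 360)
a = 15625*cos(48°) = 10455.1657
b = 15625*sin(48°) = 11611.6379

15625 cis(48°) = 10455.1657 + 11611.6379i


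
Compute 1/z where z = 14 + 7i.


|z|^2 = 196+49 = 245
1/z = (14 - 7i)/245

1/z = 0.0571 - 0.0286i


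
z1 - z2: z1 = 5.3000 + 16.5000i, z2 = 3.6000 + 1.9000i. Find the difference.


Real: 5.3 - 3.6 = 1.7
Imag: 16.5 - 1.9 = 14.6

1.7000 + 14.6000i


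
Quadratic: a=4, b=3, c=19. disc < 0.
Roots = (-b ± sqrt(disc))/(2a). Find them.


disc = 3^2 - 4*4*19 = 9 - 304 = -295
sqrt(|disc|) = sqrt(295) = 17.1756
Real part = -3/(2*4) = -0.3750
Imag part = 17.1756/(2*4) = 2.1469

-0.3750 ± 2.1469i
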